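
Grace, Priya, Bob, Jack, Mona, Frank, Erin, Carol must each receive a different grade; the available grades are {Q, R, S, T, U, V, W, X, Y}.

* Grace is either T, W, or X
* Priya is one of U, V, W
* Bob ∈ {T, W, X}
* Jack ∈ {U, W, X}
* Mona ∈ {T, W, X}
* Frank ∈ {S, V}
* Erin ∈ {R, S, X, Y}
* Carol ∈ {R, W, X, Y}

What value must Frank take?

S

Grace, Bob, Mona share exactly the 3 values {T, W, X}; by pigeonhole those values go to them, so strike T, W, X from Priya, Jack, Erin, Carol.
Jack has just one choice, so Jack = U. Eliminate U elsewhere: Priya.
Priya's domain is down to {V}, so Priya = V. Remove V from Frank.
So Frank = S.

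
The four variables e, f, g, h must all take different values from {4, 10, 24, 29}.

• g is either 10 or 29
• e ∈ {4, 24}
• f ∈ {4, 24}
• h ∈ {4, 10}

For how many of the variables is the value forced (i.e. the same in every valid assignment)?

The 4 variables together cover exactly {4, 10, 24, 29} — 4 values for 4 variables — and 29 appears only in g's list, so g = 29.
The 3 still-open variables together cover exactly {4, 10, 24} — 3 values for 3 variables — and 10 appears only in h's list, so h = 10.
Determined: g=29, h=10. The other variables each still have more than one consistent value. That makes 2.

2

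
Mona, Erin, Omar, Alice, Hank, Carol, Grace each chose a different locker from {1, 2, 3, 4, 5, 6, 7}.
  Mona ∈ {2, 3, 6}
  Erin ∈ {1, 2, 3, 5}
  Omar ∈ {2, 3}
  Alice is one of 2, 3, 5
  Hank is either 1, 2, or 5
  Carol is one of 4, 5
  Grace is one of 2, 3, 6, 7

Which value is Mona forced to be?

6

Among the 7 variables, 4 fits only Carol (and all 7 values in {1, 2, 3, 4, 5, 6, 7} must be used), so Carol = 4.
The 6 still-open variables draw from only 6 values {1, 2, 3, 5, 6, 7}, so each is used; only Grace can be 7, hence Grace = 7.
The 5 still-open variables draw from only 5 values {1, 2, 3, 5, 6}, so each is used; only Mona can be 6, hence Mona = 6.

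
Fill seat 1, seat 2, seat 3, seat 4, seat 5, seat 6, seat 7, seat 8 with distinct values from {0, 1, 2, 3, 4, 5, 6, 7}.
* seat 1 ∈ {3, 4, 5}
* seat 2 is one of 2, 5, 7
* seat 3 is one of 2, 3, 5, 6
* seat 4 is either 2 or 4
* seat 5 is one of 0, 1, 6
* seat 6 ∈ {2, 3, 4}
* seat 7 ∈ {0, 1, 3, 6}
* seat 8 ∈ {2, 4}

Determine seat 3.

Among the 8 variables, 7 fits only seat 2 (and all 8 values in {0, 1, 2, 3, 4, 5, 6, 7} must be used), so seat 2 = 7.
seat 4 and seat 8 share exactly the 2 values {2, 4}; by pigeonhole those values go to them, so strike 2, 4 from seat 1, seat 3, seat 6.
seat 6 has just one choice, so seat 6 = 3. Remove 3 from seat 1, seat 3, seat 7.
seat 1's domain is down to {5}, so seat 1 = 5. Eliminate 5 elsewhere: seat 3.
So seat 3 = 6.

6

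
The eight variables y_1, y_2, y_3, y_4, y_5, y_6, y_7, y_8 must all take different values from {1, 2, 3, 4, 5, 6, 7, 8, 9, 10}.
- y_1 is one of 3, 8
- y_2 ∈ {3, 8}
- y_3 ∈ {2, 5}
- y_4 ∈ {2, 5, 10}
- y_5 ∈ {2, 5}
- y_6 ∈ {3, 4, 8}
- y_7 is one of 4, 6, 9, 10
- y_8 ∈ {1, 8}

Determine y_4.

10

y_1 and y_2 between them cover only {3, 8} — a naked pair. Remove those values from y_6, y_8.
y_6 has just one choice, so y_6 = 4. So y_7 can't be 4.
That leaves y_8 = 1.
y_3 and y_5 share exactly the 2 values {2, 5}; by pigeonhole those values go to them, so strike 2, 5 from y_4.
So y_4 = 10.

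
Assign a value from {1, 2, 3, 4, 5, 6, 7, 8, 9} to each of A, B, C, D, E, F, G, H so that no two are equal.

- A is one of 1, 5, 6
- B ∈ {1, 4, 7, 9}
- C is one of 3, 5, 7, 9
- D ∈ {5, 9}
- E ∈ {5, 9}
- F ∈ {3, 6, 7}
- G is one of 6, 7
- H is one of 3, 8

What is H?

Among the 8 variables, 4 fits only B (and all 8 values in {1, 3, 4, 5, 6, 7, 8, 9} must be used), so B = 4.
The 7 still-open variables together cover exactly {1, 3, 5, 6, 7, 8, 9} — 7 values for 7 variables — and 1 appears only in A's list, so A = 1.
The 6 still-open variables draw from only 6 values {3, 5, 6, 7, 8, 9}, so each is used; only H can be 8, hence H = 8.

8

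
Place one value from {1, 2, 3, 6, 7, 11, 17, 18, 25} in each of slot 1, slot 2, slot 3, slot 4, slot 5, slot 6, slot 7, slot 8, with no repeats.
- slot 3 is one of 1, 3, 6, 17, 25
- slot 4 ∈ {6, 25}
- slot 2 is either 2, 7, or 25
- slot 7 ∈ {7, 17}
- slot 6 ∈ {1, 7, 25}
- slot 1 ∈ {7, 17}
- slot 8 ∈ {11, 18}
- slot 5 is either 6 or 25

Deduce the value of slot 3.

slot 1 and slot 7 between them cover only {7, 17} — a naked pair. Remove those values from slot 2, slot 3, slot 6.
slot 4 and slot 5 between them cover only {6, 25} — a naked pair. Remove those values from slot 2, slot 3, slot 6.
slot 2's domain is down to {2}, so slot 2 = 2.
slot 6's domain is down to {1}, so slot 6 = 1. Remove 1 from slot 3.
So slot 3 = 3.

3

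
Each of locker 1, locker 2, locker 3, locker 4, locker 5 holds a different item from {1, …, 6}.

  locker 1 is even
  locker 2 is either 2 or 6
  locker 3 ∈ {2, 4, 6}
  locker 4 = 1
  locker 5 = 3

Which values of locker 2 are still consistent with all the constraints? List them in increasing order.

2, 6

locker 4's domain is down to {1}, so locker 4 = 1.
That leaves locker 5 = 3.
No further eliminations apply; locker 2 can still be any of 2, 6.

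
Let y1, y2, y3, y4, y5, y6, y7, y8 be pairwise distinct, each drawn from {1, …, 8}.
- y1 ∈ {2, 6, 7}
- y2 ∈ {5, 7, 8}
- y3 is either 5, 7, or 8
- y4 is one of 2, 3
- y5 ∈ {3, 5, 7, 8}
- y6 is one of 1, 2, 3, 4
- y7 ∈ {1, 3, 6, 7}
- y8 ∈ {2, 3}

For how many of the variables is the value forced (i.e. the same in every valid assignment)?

3

Among the 8 variables, 4 fits only y6 (and all 8 values in {1, 2, 3, 4, 5, 6, 7, 8} must be used), so y6 = 4.
The 7 still-open variables draw from only 7 values {1, 2, 3, 5, 6, 7, 8}, so each is used; only y7 can be 1, hence y7 = 1.
The 6 still-open variables together cover exactly {2, 3, 5, 6, 7, 8} — 6 values for 6 variables — and 6 appears only in y1's list, so y1 = 6.
y4 and y8 share exactly the 2 values {2, 3}; by pigeonhole those values go to them, so strike 2, 3 from y5.
Determined: y1=6, y6=4, y7=1. The other variables each still have more than one consistent value. That makes 3.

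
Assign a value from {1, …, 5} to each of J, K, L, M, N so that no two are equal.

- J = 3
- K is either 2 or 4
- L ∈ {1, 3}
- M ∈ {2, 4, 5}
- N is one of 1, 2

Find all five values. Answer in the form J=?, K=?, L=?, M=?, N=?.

J=3, K=4, L=1, M=5, N=2

J must be 3 (only option left). Remove 3 from L.
That leaves L = 1. Remove 1 from N.
N has just one choice, so N = 2. So K, M can't be 2.
K must be 4 (only option left). Eliminate 4 elsewhere: M.
M must be 5 (only option left).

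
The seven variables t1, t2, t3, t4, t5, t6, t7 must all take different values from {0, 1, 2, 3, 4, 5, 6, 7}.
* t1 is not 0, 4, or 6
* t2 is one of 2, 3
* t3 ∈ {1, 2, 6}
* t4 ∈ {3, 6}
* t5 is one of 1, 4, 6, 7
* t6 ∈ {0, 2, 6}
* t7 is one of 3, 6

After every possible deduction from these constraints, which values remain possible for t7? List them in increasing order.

t4 and t7 share exactly the 2 values {3, 6}; by pigeonhole those values go to them, so strike 3, 6 from t1, t2, t3, t5, t6.
t2's domain is down to {2}, so t2 = 2. So t1, t3, t6 can't be 2.
t3 must be 1 (only option left). Eliminate 1 elsewhere: t1, t5.
t6's domain is down to {0}, so t6 = 0.
No further eliminations apply; t7 can still be any of 3, 6.

3, 6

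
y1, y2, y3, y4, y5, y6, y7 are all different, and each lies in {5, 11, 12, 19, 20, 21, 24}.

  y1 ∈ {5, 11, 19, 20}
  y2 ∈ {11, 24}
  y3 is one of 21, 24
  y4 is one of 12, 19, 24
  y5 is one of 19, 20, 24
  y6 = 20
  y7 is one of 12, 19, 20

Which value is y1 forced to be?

5

y6 must be 20 (only option left). Eliminate 20 elsewhere: y1, y5, y7.
The 6 still-open variables draw from only 6 values {5, 11, 12, 19, 21, 24}, so each is used; only y1 can be 5, hence y1 = 5.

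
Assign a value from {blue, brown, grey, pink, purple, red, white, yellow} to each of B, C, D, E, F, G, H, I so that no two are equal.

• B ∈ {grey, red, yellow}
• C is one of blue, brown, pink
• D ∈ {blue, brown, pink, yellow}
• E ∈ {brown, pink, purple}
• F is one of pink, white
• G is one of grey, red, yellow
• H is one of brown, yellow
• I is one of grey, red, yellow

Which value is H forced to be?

brown

The 8 variables draw from only 8 values {blue, brown, grey, pink, purple, red, white, yellow}, so each is used; only E can be purple, hence E = purple.
Among the 7 still-open variables, white fits only F (and all 7 values in {blue, brown, grey, pink, red, white, yellow} must be used), so F = white.
B, G, I share exactly the 3 values {grey, red, yellow}; by pigeonhole those values go to them, so strike grey, red, yellow from D, H.
So H = brown.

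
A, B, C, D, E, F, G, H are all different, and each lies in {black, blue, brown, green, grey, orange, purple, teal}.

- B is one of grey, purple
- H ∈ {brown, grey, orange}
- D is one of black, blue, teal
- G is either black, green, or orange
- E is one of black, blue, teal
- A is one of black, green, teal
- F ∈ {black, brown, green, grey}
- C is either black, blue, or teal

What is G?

orange

Among the 8 variables, purple fits only B (and all 8 values in {black, blue, brown, green, grey, orange, purple, teal} must be used), so B = purple.
C, D, E between them cover only {black, blue, teal} — a naked triple. Remove those values from A, F, G.
A must be green (only option left). Strike green from F, G.
So G = orange.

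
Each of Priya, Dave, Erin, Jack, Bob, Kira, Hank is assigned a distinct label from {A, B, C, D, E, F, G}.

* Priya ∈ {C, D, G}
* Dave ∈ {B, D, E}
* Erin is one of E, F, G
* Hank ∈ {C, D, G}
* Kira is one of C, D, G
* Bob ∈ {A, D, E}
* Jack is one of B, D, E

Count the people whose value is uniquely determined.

Among the 7 variables, A fits only Bob (and all 7 values in {A, B, C, D, E, F, G} must be used), so Bob = A.
Among the 6 still-open variables, F fits only Erin (and all 6 values in {B, C, D, E, F, G} must be used), so Erin = F.
Priya, Kira, Hank share exactly the 3 values {C, D, G}; by pigeonhole those values go to them, so strike C, D, G from Dave, Jack.
Determined: Erin=F, Bob=A. The other people each still have more than one consistent value. That makes 2.

2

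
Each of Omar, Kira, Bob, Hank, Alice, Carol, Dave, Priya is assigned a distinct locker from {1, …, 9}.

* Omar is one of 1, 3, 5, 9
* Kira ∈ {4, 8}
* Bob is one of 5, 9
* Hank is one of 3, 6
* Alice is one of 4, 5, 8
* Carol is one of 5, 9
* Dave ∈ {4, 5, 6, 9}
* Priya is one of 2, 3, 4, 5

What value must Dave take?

6

The 8 variables draw from only 8 values {1, 2, 3, 4, 5, 6, 8, 9}, so each is used; only Omar can be 1, hence Omar = 1.
Among the 7 still-open variables, 2 fits only Priya (and all 7 values in {2, 3, 4, 5, 6, 8, 9} must be used), so Priya = 2.
The 6 still-open variables draw from only 6 values {3, 4, 5, 6, 8, 9}, so each is used; only Hank can be 3, hence Hank = 3.
Among the 5 still-open variables, 6 fits only Dave (and all 5 values in {4, 5, 6, 8, 9} must be used), so Dave = 6.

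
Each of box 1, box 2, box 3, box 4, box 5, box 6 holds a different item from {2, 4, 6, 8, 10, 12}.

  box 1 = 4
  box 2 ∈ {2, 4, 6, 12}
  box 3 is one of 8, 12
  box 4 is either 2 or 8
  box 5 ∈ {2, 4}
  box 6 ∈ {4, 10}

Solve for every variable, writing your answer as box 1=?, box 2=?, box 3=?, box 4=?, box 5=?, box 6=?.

box 1's domain is down to {4}, so box 1 = 4. Eliminate 4 elsewhere: box 2, box 5, box 6.
box 5 has just one choice, so box 5 = 2. Strike 2 from box 2, box 4.
box 6 must be 10 (only option left).
box 4 has just one choice, so box 4 = 8. Strike 8 from box 3.
box 3 must be 12 (only option left). Strike 12 from box 2.
That leaves box 2 = 6.

box 1=4, box 2=6, box 3=12, box 4=8, box 5=2, box 6=10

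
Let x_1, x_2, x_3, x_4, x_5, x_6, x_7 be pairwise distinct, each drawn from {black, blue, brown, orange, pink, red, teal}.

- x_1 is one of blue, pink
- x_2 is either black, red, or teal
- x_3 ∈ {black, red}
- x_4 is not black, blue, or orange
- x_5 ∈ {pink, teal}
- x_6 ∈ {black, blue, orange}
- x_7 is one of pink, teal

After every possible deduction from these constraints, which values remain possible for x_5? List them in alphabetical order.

pink, teal

The 7 variables together cover exactly {black, blue, brown, orange, pink, red, teal} — 7 values for 7 variables — and brown appears only in x_4's list, so x_4 = brown.
The 6 still-open variables together cover exactly {black, blue, orange, pink, red, teal} — 6 values for 6 variables — and orange appears only in x_6's list, so x_6 = orange.
The 5 still-open variables together cover exactly {black, blue, pink, red, teal} — 5 values for 5 variables — and blue appears only in x_1's list, so x_1 = blue.
x_5 and x_7 between them cover only {pink, teal} — a naked pair. Remove those values from x_2.
No further eliminations apply; x_5 can still be any of pink, teal.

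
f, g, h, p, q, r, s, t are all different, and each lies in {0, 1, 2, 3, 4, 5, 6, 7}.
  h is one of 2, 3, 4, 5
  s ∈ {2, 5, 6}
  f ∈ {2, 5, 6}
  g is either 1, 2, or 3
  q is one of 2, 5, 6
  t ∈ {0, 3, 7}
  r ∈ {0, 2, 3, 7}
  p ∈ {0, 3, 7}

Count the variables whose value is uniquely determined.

2

The 8 variables draw from only 8 values {0, 1, 2, 3, 4, 5, 6, 7}, so each is used; only g can be 1, hence g = 1.
The 7 still-open variables together cover exactly {0, 2, 3, 4, 5, 6, 7} — 7 values for 7 variables — and 4 appears only in h's list, so h = 4.
f, q, s between them cover only {2, 5, 6} — a naked triple. Remove those values from r.
Determined: g=1, h=4. The other variables each still have more than one consistent value. That makes 2.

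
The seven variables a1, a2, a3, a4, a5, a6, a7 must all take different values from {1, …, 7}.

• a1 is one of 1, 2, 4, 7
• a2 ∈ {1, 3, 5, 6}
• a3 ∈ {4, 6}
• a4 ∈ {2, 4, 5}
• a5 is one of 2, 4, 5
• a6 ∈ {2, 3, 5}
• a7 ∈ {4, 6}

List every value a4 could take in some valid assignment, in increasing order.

2, 5

The 7 variables draw from only 7 values {1, 2, 3, 4, 5, 6, 7}, so each is used; only a1 can be 7, hence a1 = 7.
Among the 6 still-open variables, 1 fits only a2 (and all 6 values in {1, 2, 3, 4, 5, 6} must be used), so a2 = 1.
The 5 still-open variables draw from only 5 values {2, 3, 4, 5, 6}, so each is used; only a6 can be 3, hence a6 = 3.
a3 and a7 between them cover only {4, 6} — a naked pair. Remove those values from a4, a5.
No further eliminations apply; a4 can still be any of 2, 5.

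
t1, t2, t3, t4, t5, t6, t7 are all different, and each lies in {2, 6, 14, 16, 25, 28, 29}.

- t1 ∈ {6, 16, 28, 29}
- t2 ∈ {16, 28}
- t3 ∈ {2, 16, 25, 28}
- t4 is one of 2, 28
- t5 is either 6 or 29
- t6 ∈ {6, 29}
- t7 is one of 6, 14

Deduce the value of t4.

The 7 variables together cover exactly {2, 6, 14, 16, 25, 28, 29} — 7 values for 7 variables — and 14 appears only in t7's list, so t7 = 14.
Among the 6 still-open variables, 25 fits only t3 (and all 6 values in {2, 6, 16, 25, 28, 29} must be used), so t3 = 25.
The 5 still-open variables draw from only 5 values {2, 6, 16, 28, 29}, so each is used; only t4 can be 2, hence t4 = 2.

2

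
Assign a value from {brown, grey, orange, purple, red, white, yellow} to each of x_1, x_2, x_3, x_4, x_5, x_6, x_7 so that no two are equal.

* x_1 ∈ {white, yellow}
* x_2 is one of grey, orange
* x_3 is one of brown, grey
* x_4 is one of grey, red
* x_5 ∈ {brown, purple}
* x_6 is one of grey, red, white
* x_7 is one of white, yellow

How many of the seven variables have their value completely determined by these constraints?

3

The 7 variables draw from only 7 values {brown, grey, orange, purple, red, white, yellow}, so each is used; only x_2 can be orange, hence x_2 = orange.
Among the 6 still-open variables, purple fits only x_5 (and all 6 values in {brown, grey, purple, red, white, yellow} must be used), so x_5 = purple.
The 5 still-open variables draw from only 5 values {brown, grey, red, white, yellow}, so each is used; only x_3 can be brown, hence x_3 = brown.
x_1 and x_7 between them cover only {white, yellow} — a naked pair. Remove those values from x_6.
Determined: x_2=orange, x_3=brown, x_5=purple. The other variables each still have more than one consistent value. That makes 3.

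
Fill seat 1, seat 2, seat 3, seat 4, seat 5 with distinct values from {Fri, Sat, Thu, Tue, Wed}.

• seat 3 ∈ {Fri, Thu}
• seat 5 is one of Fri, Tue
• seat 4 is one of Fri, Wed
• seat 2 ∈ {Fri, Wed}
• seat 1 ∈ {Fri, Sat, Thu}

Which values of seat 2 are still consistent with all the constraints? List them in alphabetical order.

The 5 variables together cover exactly {Fri, Sat, Thu, Tue, Wed} — 5 values for 5 variables — and Sat appears only in seat 1's list, so seat 1 = Sat.
Among the 4 still-open variables, Thu fits only seat 3 (and all 4 values in {Fri, Thu, Tue, Wed} must be used), so seat 3 = Thu.
Among the 3 still-open variables, Tue fits only seat 5 (and all 3 values in {Fri, Tue, Wed} must be used), so seat 5 = Tue.
No further eliminations apply; seat 2 can still be any of Fri, Wed.

Fri, Wed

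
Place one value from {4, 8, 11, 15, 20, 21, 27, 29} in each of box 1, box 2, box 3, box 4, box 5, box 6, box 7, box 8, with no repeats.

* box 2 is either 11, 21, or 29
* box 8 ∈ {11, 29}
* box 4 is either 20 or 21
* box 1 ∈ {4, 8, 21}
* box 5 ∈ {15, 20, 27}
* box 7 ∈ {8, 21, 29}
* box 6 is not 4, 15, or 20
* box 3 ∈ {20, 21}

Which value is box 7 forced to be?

8

The 8 variables together cover exactly {4, 8, 11, 15, 20, 21, 27, 29} — 8 values for 8 variables — and 4 appears only in box 1's list, so box 1 = 4.
The 7 still-open variables draw from only 7 values {8, 11, 15, 20, 21, 27, 29}, so each is used; only box 5 can be 15, hence box 5 = 15.
The 6 still-open variables together cover exactly {8, 11, 20, 21, 27, 29} — 6 values for 6 variables — and 27 appears only in box 6's list, so box 6 = 27.
Among the 5 still-open variables, 8 fits only box 7 (and all 5 values in {8, 11, 20, 21, 29} must be used), so box 7 = 8.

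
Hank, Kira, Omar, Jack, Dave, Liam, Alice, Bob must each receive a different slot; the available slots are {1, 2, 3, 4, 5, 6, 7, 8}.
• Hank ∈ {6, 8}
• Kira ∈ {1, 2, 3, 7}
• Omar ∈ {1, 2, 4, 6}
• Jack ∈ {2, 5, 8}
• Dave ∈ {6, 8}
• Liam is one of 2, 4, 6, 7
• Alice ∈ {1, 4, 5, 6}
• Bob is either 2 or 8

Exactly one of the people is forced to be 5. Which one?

Among the 8 variables, 3 fits only Kira (and all 8 values in {1, 2, 3, 4, 5, 6, 7, 8} must be used), so Kira = 3.
The 7 still-open variables together cover exactly {1, 2, 4, 5, 6, 7, 8} — 7 values for 7 variables — and 7 appears only in Liam's list, so Liam = 7.
Hank and Dave between them cover only {6, 8} — a naked pair. Remove those values from Omar, Jack, Alice, Bob.
Bob has just one choice, so Bob = 2. Remove 2 from Omar, Jack.
So 5 goes to Jack.

Jack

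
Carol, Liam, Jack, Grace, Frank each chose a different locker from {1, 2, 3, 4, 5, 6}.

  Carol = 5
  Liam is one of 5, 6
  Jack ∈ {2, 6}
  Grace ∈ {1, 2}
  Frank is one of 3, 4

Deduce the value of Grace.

Carol has just one choice, so Carol = 5. Eliminate 5 elsewhere: Liam.
Liam's domain is down to {6}, so Liam = 6. Strike 6 from Jack.
Jack's domain is down to {2}, so Jack = 2. Strike 2 from Grace.
So Grace = 1.

1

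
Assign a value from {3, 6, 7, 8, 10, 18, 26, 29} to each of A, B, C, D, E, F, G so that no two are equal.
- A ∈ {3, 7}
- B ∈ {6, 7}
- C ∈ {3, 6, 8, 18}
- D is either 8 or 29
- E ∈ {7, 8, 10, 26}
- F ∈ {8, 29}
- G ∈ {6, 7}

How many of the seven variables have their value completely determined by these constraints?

The 2 variables B and G are confined to {6, 7}, which locks those values in; drop them from A, C, E.
A has just one choice, so A = 3. Remove 3 from C.
D and F share exactly the 2 values {8, 29}; by pigeonhole those values go to them, so strike 8, 29 from C, E.
C's domain is down to {18}, so C = 18.
Determined: A=3, C=18. The other variables each still have more than one consistent value. That makes 2.

2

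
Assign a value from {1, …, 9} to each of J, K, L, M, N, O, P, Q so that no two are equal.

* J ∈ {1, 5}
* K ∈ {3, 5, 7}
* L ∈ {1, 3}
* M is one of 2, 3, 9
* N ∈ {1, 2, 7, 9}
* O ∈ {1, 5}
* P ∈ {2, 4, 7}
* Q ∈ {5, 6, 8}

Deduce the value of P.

The 2 variables J and O are confined to {1, 5}, which locks those values in; drop them from K, L, N, Q.
L must be 3 (only option left). Eliminate 3 elsewhere: K, M.
K's domain is down to {7}, so K = 7. Strike 7 from N, P.
The 2 variables M and N are confined to {2, 9}, which locks those values in; drop them from P.
So P = 4.

4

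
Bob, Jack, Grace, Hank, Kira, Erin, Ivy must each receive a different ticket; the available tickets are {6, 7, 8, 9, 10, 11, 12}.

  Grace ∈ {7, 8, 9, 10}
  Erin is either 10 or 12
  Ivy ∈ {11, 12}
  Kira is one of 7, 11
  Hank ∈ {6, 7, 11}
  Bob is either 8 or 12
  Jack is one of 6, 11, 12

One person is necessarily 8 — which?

Bob

Among the 7 variables, 9 fits only Grace (and all 7 values in {6, 7, 8, 9, 10, 11, 12} must be used), so Grace = 9.
The 6 still-open variables together cover exactly {6, 7, 8, 10, 11, 12} — 6 values for 6 variables — and 8 appears only in Bob's list, so Bob = 8.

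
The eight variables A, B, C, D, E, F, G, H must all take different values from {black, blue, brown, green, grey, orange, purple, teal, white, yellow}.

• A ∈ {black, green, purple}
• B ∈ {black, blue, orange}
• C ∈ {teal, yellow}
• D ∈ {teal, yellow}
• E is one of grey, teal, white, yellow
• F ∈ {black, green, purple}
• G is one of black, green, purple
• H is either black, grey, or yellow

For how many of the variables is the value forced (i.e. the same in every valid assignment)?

2

C and D share exactly the 2 values {teal, yellow}; by pigeonhole those values go to them, so strike teal, yellow from E, H.
A, F, G between them cover only {black, green, purple} — a naked triple. Remove those values from B, H.
H's domain is down to {grey}, so H = grey. Eliminate grey elsewhere: E.
E must be white (only option left).
Determined: E=white, H=grey. The other variables each still have more than one consistent value. That makes 2.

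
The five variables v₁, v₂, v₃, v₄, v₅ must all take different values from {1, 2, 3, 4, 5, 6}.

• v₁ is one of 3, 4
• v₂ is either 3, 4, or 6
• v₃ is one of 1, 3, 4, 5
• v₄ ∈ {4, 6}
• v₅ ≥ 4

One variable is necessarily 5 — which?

The 5 variables together cover exactly {1, 3, 4, 5, 6} — 5 values for 5 variables — and 1 appears only in v₃'s list, so v₃ = 1.
The 4 still-open variables together cover exactly {3, 4, 5, 6} — 4 values for 4 variables — and 5 appears only in v₅'s list, so v₅ = 5.

v₅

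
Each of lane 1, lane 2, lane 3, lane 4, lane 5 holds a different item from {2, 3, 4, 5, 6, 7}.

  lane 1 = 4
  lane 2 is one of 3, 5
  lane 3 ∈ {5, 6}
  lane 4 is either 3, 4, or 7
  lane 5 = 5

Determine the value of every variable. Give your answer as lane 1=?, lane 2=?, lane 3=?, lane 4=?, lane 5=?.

lane 1 must be 4 (only option left). Eliminate 4 elsewhere: lane 4.
That leaves lane 5 = 5. So lane 2, lane 3 can't be 5.
lane 2 must be 3 (only option left). Remove 3 from lane 4.
That leaves lane 3 = 6.
lane 4 has just one choice, so lane 4 = 7.

lane 1=4, lane 2=3, lane 3=6, lane 4=7, lane 5=5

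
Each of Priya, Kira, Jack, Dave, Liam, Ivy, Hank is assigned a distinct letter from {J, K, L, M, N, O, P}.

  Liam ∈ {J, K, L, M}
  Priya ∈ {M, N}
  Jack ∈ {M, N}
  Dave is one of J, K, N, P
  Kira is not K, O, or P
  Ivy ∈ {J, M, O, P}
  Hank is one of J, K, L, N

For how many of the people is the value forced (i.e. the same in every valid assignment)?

Among the 7 variables, O fits only Ivy (and all 7 values in {J, K, L, M, N, O, P} must be used), so Ivy = O.
Among the 6 still-open variables, P fits only Dave (and all 6 values in {J, K, L, M, N, P} must be used), so Dave = P.
Priya and Jack between them cover only {M, N} — a naked pair. Remove those values from Kira, Liam, Hank.
Determined: Dave=P, Ivy=O. The other people each still have more than one consistent value. That makes 2.

2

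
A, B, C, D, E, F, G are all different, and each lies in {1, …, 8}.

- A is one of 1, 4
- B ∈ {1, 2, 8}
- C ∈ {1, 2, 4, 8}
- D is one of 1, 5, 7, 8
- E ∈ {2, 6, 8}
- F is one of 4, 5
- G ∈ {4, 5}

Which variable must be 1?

A

The 7 variables draw from only 7 values {1, 2, 4, 5, 6, 7, 8}, so each is used; only E can be 6, hence E = 6.
Among the 6 still-open variables, 7 fits only D (and all 6 values in {1, 2, 4, 5, 7, 8} must be used), so D = 7.
F and G between them cover only {4, 5} — a naked pair. Remove those values from A, C.
So 1 goes to A.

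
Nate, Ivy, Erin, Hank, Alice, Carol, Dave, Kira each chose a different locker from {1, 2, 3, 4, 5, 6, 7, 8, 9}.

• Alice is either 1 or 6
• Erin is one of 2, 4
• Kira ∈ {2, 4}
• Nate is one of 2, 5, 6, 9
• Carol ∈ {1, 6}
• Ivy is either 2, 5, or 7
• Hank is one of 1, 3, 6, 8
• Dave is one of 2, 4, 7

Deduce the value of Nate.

Erin and Kira share exactly the 2 values {2, 4}; by pigeonhole those values go to them, so strike 2, 4 from Nate, Ivy, Dave.
Dave's domain is down to {7}, so Dave = 7. So Ivy can't be 7.
Ivy must be 5 (only option left). Remove 5 from Nate.
Alice and Carol share exactly the 2 values {1, 6}; by pigeonhole those values go to them, so strike 1, 6 from Nate, Hank.
So Nate = 9.

9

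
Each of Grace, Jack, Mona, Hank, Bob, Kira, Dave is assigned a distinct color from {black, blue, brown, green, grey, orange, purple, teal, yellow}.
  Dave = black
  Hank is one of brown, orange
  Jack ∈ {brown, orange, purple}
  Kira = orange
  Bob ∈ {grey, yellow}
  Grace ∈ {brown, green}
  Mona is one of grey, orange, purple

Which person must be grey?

Kira's domain is down to {orange}, so Kira = orange. Remove orange from Jack, Mona, Hank.
Dave's domain is down to {black}, so Dave = black.
Hank's domain is down to {brown}, so Hank = brown. Remove brown from Grace, Jack.
That leaves Grace = green.
That leaves Jack = purple. Eliminate purple elsewhere: Mona.
So grey goes to Mona.

Mona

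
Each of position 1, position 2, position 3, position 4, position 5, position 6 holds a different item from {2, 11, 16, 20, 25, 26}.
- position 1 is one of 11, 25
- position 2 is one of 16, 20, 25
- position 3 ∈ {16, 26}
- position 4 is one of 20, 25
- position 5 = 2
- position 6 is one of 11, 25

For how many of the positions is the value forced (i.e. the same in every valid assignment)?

position 5's domain is down to {2}, so position 5 = 2.
The 5 still-open variables together cover exactly {11, 16, 20, 25, 26} — 5 values for 5 variables — and 26 appears only in position 3's list, so position 3 = 26.
Among the 4 still-open variables, 16 fits only position 2 (and all 4 values in {11, 16, 20, 25} must be used), so position 2 = 16.
Among the 3 still-open variables, 20 fits only position 4 (and all 3 values in {11, 20, 25} must be used), so position 4 = 20.
Determined: position 2=16, position 3=26, position 4=20, position 5=2. The other positions each still have more than one consistent value. That makes 4.

4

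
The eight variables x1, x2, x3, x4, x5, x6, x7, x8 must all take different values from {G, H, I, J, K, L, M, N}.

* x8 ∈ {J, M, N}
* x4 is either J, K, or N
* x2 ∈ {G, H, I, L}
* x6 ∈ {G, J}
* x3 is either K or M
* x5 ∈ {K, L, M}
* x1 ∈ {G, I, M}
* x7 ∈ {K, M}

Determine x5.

The 8 variables draw from only 8 values {G, H, I, J, K, L, M, N}, so each is used; only x2 can be H, hence x2 = H.
The 7 still-open variables draw from only 7 values {G, I, J, K, L, M, N}, so each is used; only x1 can be I, hence x1 = I.
The 6 still-open variables draw from only 6 values {G, J, K, L, M, N}, so each is used; only x6 can be G, hence x6 = G.
The 5 still-open variables together cover exactly {J, K, L, M, N} — 5 values for 5 variables — and L appears only in x5's list, so x5 = L.

L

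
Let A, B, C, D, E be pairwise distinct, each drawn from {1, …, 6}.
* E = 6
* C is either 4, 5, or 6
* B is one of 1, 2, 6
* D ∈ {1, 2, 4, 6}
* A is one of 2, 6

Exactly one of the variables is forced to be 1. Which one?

E's domain is down to {6}, so E = 6. Eliminate 6 elsewhere: A, B, C, D.
A must be 2 (only option left). Eliminate 2 elsewhere: B, D.
So 1 goes to B.

B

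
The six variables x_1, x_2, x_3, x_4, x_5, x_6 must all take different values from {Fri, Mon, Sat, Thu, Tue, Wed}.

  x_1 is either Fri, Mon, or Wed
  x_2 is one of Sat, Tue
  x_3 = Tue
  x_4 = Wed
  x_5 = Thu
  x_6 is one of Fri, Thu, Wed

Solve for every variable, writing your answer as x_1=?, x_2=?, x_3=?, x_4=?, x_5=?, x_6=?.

x_1=Mon, x_2=Sat, x_3=Tue, x_4=Wed, x_5=Thu, x_6=Fri

x_3 has just one choice, so x_3 = Tue. Eliminate Tue elsewhere: x_2.
That leaves x_4 = Wed. Remove Wed from x_1, x_6.
That leaves x_5 = Thu. Remove Thu from x_6.
x_6 must be Fri (only option left). So x_1 can't be Fri.
x_1's domain is down to {Mon}, so x_1 = Mon.
x_2's domain is down to {Sat}, so x_2 = Sat.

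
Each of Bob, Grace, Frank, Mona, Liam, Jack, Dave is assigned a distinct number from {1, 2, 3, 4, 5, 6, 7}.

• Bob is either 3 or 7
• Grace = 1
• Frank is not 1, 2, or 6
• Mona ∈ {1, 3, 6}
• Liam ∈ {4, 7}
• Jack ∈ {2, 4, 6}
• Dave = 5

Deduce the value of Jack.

Grace must be 1 (only option left). So Mona can't be 1.
That leaves Dave = 5. Strike 5 from Frank.
The 5 still-open variables draw from only 5 values {2, 3, 4, 6, 7}, so each is used; only Jack can be 2, hence Jack = 2.

2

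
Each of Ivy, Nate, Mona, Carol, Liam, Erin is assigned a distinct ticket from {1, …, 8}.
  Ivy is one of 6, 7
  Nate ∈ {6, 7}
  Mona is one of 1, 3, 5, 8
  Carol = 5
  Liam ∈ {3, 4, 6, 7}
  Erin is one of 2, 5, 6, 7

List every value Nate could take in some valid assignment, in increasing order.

6, 7

Carol must be 5 (only option left). So Mona, Erin can't be 5.
The 2 variables Ivy and Nate are confined to {6, 7}, which locks those values in; drop them from Liam, Erin.
Erin's domain is down to {2}, so Erin = 2.
No further eliminations apply; Nate can still be any of 6, 7.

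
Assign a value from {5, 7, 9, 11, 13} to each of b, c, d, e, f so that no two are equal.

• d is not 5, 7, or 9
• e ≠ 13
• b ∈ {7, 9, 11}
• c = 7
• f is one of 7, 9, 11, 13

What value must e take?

c has just one choice, so c = 7. So b, e, f can't be 7.
The 4 still-open variables draw from only 4 values {5, 9, 11, 13}, so each is used; only e can be 5, hence e = 5.

5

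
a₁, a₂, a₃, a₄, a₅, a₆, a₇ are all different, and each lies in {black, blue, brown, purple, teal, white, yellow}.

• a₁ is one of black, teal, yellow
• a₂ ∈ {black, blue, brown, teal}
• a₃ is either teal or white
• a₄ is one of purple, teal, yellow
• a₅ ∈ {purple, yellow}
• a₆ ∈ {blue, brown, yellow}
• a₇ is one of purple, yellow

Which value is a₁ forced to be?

The 7 variables together cover exactly {black, blue, brown, purple, teal, white, yellow} — 7 values for 7 variables — and white appears only in a₃'s list, so a₃ = white.
The 2 variables a₅ and a₇ are confined to {purple, yellow}, which locks those values in; drop them from a₁, a₄, a₆.
a₄'s domain is down to {teal}, so a₄ = teal. Eliminate teal elsewhere: a₁, a₂.
So a₁ = black.

black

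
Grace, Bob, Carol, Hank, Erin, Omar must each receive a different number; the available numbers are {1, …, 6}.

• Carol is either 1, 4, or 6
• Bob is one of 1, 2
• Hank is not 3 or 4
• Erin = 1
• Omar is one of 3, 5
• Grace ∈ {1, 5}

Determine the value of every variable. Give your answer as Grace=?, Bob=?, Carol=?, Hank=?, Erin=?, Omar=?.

Erin has just one choice, so Erin = 1. So Grace, Bob, Carol, Hank can't be 1.
Grace's domain is down to {5}, so Grace = 5. Remove 5 from Hank, Omar.
Bob's domain is down to {2}, so Bob = 2. So Hank can't be 2.
Hank must be 6 (only option left). Eliminate 6 elsewhere: Carol.
Omar's domain is down to {3}, so Omar = 3.
Carol must be 4 (only option left).

Grace=5, Bob=2, Carol=4, Hank=6, Erin=1, Omar=3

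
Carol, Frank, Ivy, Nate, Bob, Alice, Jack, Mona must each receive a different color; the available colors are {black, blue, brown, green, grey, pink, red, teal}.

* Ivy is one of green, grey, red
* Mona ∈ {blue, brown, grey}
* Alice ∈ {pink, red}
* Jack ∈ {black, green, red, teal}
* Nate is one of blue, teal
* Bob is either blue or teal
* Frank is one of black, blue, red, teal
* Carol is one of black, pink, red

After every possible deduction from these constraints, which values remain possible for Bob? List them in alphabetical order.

blue, teal

The 8 variables draw from only 8 values {black, blue, brown, green, grey, pink, red, teal}, so each is used; only Mona can be brown, hence Mona = brown.
Among the 7 still-open variables, grey fits only Ivy (and all 7 values in {black, blue, green, grey, pink, red, teal} must be used), so Ivy = grey.
The 6 still-open variables together cover exactly {black, blue, green, pink, red, teal} — 6 values for 6 variables — and green appears only in Jack's list, so Jack = green.
Nate and Bob between them cover only {blue, teal} — a naked pair. Remove those values from Frank.
No further eliminations apply; Bob can still be any of blue, teal.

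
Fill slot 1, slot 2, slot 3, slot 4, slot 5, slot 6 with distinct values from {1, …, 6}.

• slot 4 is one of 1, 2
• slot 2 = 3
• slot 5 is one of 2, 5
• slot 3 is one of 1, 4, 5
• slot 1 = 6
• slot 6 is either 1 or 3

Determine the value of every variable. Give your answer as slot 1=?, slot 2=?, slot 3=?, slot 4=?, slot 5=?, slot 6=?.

slot 1=6, slot 2=3, slot 3=4, slot 4=2, slot 5=5, slot 6=1

slot 1 has just one choice, so slot 1 = 6.
slot 2's domain is down to {3}, so slot 2 = 3. Eliminate 3 elsewhere: slot 6.
That leaves slot 6 = 1. Remove 1 from slot 3, slot 4.
That leaves slot 4 = 2. So slot 5 can't be 2.
slot 5 must be 5 (only option left). Strike 5 from slot 3.
slot 3 has just one choice, so slot 3 = 4.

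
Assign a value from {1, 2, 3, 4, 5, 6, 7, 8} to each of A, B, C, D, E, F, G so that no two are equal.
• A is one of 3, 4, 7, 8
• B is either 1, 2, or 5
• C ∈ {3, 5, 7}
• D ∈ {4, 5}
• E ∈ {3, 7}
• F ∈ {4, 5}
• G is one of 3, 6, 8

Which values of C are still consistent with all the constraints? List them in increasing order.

3, 7

D and F between them cover only {4, 5} — a naked pair. Remove those values from A, B, C.
C and E between them cover only {3, 7} — a naked pair. Remove those values from A, G.
That leaves A = 8. Remove 8 from G.
That leaves G = 6.
No further eliminations apply; C can still be any of 3, 7.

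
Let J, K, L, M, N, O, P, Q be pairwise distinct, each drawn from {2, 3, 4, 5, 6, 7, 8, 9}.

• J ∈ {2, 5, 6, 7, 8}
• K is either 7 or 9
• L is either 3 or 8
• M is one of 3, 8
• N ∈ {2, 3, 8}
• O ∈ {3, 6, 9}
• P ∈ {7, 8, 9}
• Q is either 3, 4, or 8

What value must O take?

6

The 8 variables together cover exactly {2, 3, 4, 5, 6, 7, 8, 9} — 8 values for 8 variables — and 4 appears only in Q's list, so Q = 4.
The 7 still-open variables draw from only 7 values {2, 3, 5, 6, 7, 8, 9}, so each is used; only J can be 5, hence J = 5.
The 6 still-open variables together cover exactly {2, 3, 6, 7, 8, 9} — 6 values for 6 variables — and 2 appears only in N's list, so N = 2.
The 5 still-open variables together cover exactly {3, 6, 7, 8, 9} — 5 values for 5 variables — and 6 appears only in O's list, so O = 6.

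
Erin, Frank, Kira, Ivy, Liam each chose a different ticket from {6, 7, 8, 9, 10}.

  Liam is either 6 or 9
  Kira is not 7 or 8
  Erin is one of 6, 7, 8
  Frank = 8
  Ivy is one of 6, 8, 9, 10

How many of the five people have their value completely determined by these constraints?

2

Frank's domain is down to {8}, so Frank = 8. So Erin, Ivy can't be 8.
The 4 still-open variables together cover exactly {6, 7, 9, 10} — 4 values for 4 variables — and 7 appears only in Erin's list, so Erin = 7.
Determined: Erin=7, Frank=8. The other people each still have more than one consistent value. That makes 2.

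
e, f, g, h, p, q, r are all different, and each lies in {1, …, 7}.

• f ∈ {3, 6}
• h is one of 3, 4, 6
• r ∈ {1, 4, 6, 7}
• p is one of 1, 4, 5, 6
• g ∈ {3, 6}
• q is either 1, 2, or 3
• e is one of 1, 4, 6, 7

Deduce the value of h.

4

Among the 7 variables, 2 fits only q (and all 7 values in {1, 2, 3, 4, 5, 6, 7} must be used), so q = 2.
The 6 still-open variables draw from only 6 values {1, 3, 4, 5, 6, 7}, so each is used; only p can be 5, hence p = 5.
f and g share exactly the 2 values {3, 6}; by pigeonhole those values go to them, so strike 3, 6 from e, h, r.
So h = 4.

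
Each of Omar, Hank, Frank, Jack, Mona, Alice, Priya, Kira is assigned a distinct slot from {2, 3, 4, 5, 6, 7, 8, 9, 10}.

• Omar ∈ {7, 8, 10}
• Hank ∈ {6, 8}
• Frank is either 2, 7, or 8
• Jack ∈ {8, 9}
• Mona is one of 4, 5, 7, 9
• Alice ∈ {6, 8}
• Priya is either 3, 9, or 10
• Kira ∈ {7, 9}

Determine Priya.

Hank and Alice share exactly the 2 values {6, 8}; by pigeonhole those values go to them, so strike 6, 8 from Omar, Frank, Jack.
That leaves Jack = 9. So Mona, Priya, Kira can't be 9.
That leaves Kira = 7. Remove 7 from Omar, Frank, Mona.
Omar must be 10 (only option left). Remove 10 from Priya.
So Priya = 3.

3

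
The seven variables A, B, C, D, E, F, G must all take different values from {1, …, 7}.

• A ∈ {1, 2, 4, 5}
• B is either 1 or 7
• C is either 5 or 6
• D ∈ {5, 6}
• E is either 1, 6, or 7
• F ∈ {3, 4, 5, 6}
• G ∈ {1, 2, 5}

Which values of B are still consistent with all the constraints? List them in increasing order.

1, 7

Among the 7 variables, 3 fits only F (and all 7 values in {1, 2, 3, 4, 5, 6, 7} must be used), so F = 3.
Among the 6 still-open variables, 4 fits only A (and all 6 values in {1, 2, 4, 5, 6, 7} must be used), so A = 4.
The 5 still-open variables together cover exactly {1, 2, 5, 6, 7} — 5 values for 5 variables — and 2 appears only in G's list, so G = 2.
The 2 variables C and D are confined to {5, 6}, which locks those values in; drop them from E.
No further eliminations apply; B can still be any of 1, 7.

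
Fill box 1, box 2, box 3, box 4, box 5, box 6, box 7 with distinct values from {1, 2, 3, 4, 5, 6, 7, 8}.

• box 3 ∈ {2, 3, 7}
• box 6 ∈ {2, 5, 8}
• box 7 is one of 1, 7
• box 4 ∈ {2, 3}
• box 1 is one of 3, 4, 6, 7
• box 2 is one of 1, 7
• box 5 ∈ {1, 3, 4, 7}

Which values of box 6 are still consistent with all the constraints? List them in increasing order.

The 2 variables box 2 and box 7 are confined to {1, 7}, which locks those values in; drop them from box 1, box 3, box 5.
box 3 and box 4 between them cover only {2, 3} — a naked pair. Remove those values from box 1, box 5, box 6.
That leaves box 5 = 4. Strike 4 from box 1.
box 1 has just one choice, so box 1 = 6.
No further eliminations apply; box 6 can still be any of 5, 8.

5, 8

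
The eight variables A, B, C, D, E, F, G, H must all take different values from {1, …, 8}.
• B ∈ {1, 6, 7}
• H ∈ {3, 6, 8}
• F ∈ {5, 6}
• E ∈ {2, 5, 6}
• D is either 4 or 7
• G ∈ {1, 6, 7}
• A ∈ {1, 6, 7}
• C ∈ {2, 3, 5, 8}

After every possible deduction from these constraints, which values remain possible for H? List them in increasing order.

The 8 variables draw from only 8 values {1, 2, 3, 4, 5, 6, 7, 8}, so each is used; only D can be 4, hence D = 4.
The 3 variables A, B, G are confined to {1, 6, 7}, which locks those values in; drop them from E, F, H.
F's domain is down to {5}, so F = 5. So C, E can't be 5.
That leaves E = 2. Strike 2 from C.
No further eliminations apply; H can still be any of 3, 8.

3, 8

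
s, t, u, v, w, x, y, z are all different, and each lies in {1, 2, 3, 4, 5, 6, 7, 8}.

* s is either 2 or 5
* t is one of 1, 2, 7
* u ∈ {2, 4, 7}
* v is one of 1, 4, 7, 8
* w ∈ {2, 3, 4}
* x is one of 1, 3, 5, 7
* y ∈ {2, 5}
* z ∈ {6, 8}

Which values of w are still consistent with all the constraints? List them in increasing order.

3, 4

Among the 8 variables, 6 fits only z (and all 8 values in {1, 2, 3, 4, 5, 6, 7, 8} must be used), so z = 6.
The 7 still-open variables draw from only 7 values {1, 2, 3, 4, 5, 7, 8}, so each is used; only v can be 8, hence v = 8.
s and y share exactly the 2 values {2, 5}; by pigeonhole those values go to them, so strike 2, 5 from t, u, w, x.
No further eliminations apply; w can still be any of 3, 4.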